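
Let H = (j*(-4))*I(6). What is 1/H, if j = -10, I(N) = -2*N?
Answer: -1/480 ≈ -0.0020833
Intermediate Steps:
H = -480 (H = (-10*(-4))*(-2*6) = 40*(-12) = -480)
1/H = 1/(-480) = -1/480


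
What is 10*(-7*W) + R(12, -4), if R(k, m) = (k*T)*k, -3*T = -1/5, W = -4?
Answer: 1448/5 ≈ 289.60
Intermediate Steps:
T = 1/15 (T = -(-1)/(3*5) = -⅓*(-⅕) = 1/15 ≈ 0.066667)
R(k, m) = k²/15 (R(k, m) = (k*(1/15))*k = (k/15)*k = k²/15)
10*(-7*W) + R(12, -4) = 10*(-7*(-4)) + (1/15)*12² = 10*28 + (1/15)*144 = 280 + 48/5 = 1448/5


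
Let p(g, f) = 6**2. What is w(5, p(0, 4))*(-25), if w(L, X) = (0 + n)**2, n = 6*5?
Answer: -22500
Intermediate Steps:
n = 30
p(g, f) = 36
w(L, X) = 900 (w(L, X) = (0 + 30)**2 = 30**2 = 900)
w(5, p(0, 4))*(-25) = 900*(-25) = -22500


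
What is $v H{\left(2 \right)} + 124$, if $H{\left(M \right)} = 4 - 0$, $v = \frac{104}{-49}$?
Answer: $\frac{5660}{49} \approx 115.51$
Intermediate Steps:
$v = - \frac{104}{49}$ ($v = 104 \left(- \frac{1}{49}\right) = - \frac{104}{49} \approx -2.1224$)
$H{\left(M \right)} = 4$ ($H{\left(M \right)} = 4 + 0 = 4$)
$v H{\left(2 \right)} + 124 = \left(- \frac{104}{49}\right) 4 + 124 = - \frac{416}{49} + 124 = \frac{5660}{49}$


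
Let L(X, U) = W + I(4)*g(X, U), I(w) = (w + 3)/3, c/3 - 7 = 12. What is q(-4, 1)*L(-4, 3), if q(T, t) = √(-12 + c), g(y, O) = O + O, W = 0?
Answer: 42*√5 ≈ 93.915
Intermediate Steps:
c = 57 (c = 21 + 3*12 = 21 + 36 = 57)
I(w) = 1 + w/3 (I(w) = (3 + w)*(⅓) = 1 + w/3)
g(y, O) = 2*O
q(T, t) = 3*√5 (q(T, t) = √(-12 + 57) = √45 = 3*√5)
L(X, U) = 14*U/3 (L(X, U) = 0 + (1 + (⅓)*4)*(2*U) = 0 + (1 + 4/3)*(2*U) = 0 + 7*(2*U)/3 = 0 + 14*U/3 = 14*U/3)
q(-4, 1)*L(-4, 3) = (3*√5)*((14/3)*3) = (3*√5)*14 = 42*√5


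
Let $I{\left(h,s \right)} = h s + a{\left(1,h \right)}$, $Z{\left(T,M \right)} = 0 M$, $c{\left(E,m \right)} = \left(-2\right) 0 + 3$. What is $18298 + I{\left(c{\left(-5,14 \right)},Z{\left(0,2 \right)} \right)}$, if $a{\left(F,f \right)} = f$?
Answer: $18301$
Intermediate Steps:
$c{\left(E,m \right)} = 3$ ($c{\left(E,m \right)} = 0 + 3 = 3$)
$Z{\left(T,M \right)} = 0$
$I{\left(h,s \right)} = h + h s$ ($I{\left(h,s \right)} = h s + h = h + h s$)
$18298 + I{\left(c{\left(-5,14 \right)},Z{\left(0,2 \right)} \right)} = 18298 + 3 \left(1 + 0\right) = 18298 + 3 \cdot 1 = 18298 + 3 = 18301$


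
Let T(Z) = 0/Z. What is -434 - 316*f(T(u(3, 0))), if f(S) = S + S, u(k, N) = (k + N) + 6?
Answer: -434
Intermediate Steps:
u(k, N) = 6 + N + k (u(k, N) = (N + k) + 6 = 6 + N + k)
T(Z) = 0
f(S) = 2*S
-434 - 316*f(T(u(3, 0))) = -434 - 632*0 = -434 - 316*0 = -434 + 0 = -434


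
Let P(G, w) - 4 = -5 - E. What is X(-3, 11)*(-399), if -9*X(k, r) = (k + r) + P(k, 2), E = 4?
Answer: 133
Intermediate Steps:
P(G, w) = -5 (P(G, w) = 4 + (-5 - 1*4) = 4 + (-5 - 4) = 4 - 9 = -5)
X(k, r) = 5/9 - k/9 - r/9 (X(k, r) = -((k + r) - 5)/9 = -(-5 + k + r)/9 = 5/9 - k/9 - r/9)
X(-3, 11)*(-399) = (5/9 - 1/9*(-3) - 1/9*11)*(-399) = (5/9 + 1/3 - 11/9)*(-399) = -1/3*(-399) = 133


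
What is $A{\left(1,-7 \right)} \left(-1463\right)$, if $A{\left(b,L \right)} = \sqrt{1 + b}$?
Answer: $- 1463 \sqrt{2} \approx -2069.0$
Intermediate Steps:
$A{\left(1,-7 \right)} \left(-1463\right) = \sqrt{1 + 1} \left(-1463\right) = \sqrt{2} \left(-1463\right) = - 1463 \sqrt{2}$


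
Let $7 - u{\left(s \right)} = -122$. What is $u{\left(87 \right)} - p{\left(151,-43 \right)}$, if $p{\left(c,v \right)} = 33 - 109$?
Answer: $205$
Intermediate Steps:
$p{\left(c,v \right)} = -76$ ($p{\left(c,v \right)} = 33 - 109 = -76$)
$u{\left(s \right)} = 129$ ($u{\left(s \right)} = 7 - -122 = 7 + 122 = 129$)
$u{\left(87 \right)} - p{\left(151,-43 \right)} = 129 - -76 = 129 + 76 = 205$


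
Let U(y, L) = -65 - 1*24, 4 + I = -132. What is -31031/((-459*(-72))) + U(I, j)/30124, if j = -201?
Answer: -13789987/14640264 ≈ -0.94192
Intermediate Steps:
I = -136 (I = -4 - 132 = -136)
U(y, L) = -89 (U(y, L) = -65 - 24 = -89)
-31031/((-459*(-72))) + U(I, j)/30124 = -31031/((-459*(-72))) - 89/30124 = -31031/33048 - 89*1/30124 = -31031*1/33048 - 89/30124 = -31031/33048 - 89/30124 = -13789987/14640264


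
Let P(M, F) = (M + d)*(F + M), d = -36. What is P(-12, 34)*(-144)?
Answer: 152064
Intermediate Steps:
P(M, F) = (-36 + M)*(F + M) (P(M, F) = (M - 36)*(F + M) = (-36 + M)*(F + M))
P(-12, 34)*(-144) = ((-12)² - 36*34 - 36*(-12) + 34*(-12))*(-144) = (144 - 1224 + 432 - 408)*(-144) = -1056*(-144) = 152064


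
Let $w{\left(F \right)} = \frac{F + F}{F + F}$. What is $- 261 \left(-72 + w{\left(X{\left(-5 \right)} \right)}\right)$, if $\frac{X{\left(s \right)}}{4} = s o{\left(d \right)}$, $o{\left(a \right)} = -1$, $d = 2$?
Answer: $18531$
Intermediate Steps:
$X{\left(s \right)} = - 4 s$ ($X{\left(s \right)} = 4 s \left(-1\right) = 4 \left(- s\right) = - 4 s$)
$w{\left(F \right)} = 1$ ($w{\left(F \right)} = \frac{2 F}{2 F} = 2 F \frac{1}{2 F} = 1$)
$- 261 \left(-72 + w{\left(X{\left(-5 \right)} \right)}\right) = - 261 \left(-72 + 1\right) = \left(-261\right) \left(-71\right) = 18531$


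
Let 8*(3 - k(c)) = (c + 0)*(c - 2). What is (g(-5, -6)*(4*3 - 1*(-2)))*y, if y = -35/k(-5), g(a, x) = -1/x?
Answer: 1960/33 ≈ 59.394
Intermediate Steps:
k(c) = 3 - c*(-2 + c)/8 (k(c) = 3 - (c + 0)*(c - 2)/8 = 3 - c*(-2 + c)/8)
y = 280/11 (y = -35/(3 - ⅛*(-5)² + (¼)*(-5)) = -35/(3 - ⅛*25 - 5/4) = -35/(3 - 25/8 - 5/4) = -35/(-11/8) = -35*(-8/11) = 280/11 ≈ 25.455)
(g(-5, -6)*(4*3 - 1*(-2)))*y = ((-1/(-6))*(4*3 - 1*(-2)))*(280/11) = ((-1*(-⅙))*(12 + 2))*(280/11) = ((⅙)*14)*(280/11) = (7/3)*(280/11) = 1960/33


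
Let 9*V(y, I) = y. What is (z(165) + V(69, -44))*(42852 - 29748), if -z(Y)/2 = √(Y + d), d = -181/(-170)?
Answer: 100464 - 13104*√4799270/85 ≈ -2.3727e+5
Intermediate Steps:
d = 181/170 (d = -181*(-1/170) = 181/170 ≈ 1.0647)
z(Y) = -2*√(181/170 + Y) (z(Y) = -2*√(Y + 181/170) = -2*√(181/170 + Y))
V(y, I) = y/9
(z(165) + V(69, -44))*(42852 - 29748) = (-√(30770 + 28900*165)/85 + (⅑)*69)*(42852 - 29748) = (-√(30770 + 4768500)/85 + 23/3)*13104 = (-√4799270/85 + 23/3)*13104 = (23/3 - √4799270/85)*13104 = 100464 - 13104*√4799270/85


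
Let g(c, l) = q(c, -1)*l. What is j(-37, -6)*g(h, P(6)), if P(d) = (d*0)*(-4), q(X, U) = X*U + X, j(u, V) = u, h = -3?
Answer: 0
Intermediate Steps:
q(X, U) = X + U*X (q(X, U) = U*X + X = X + U*X)
P(d) = 0 (P(d) = 0*(-4) = 0)
g(c, l) = 0 (g(c, l) = (c*(1 - 1))*l = (c*0)*l = 0*l = 0)
j(-37, -6)*g(h, P(6)) = -37*0 = 0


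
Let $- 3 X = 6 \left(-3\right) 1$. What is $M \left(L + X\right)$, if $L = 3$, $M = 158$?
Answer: $1422$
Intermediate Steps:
$X = 6$ ($X = - \frac{6 \left(-3\right) 1}{3} = - \frac{\left(-18\right) 1}{3} = \left(- \frac{1}{3}\right) \left(-18\right) = 6$)
$M \left(L + X\right) = 158 \left(3 + 6\right) = 158 \cdot 9 = 1422$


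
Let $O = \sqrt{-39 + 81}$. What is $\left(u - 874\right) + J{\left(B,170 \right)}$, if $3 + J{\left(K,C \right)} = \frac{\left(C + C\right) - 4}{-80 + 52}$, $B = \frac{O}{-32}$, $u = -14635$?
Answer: $-15524$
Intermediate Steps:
$O = \sqrt{42} \approx 6.4807$
$B = - \frac{\sqrt{42}}{32}$ ($B = \frac{\sqrt{42}}{-32} = \sqrt{42} \left(- \frac{1}{32}\right) = - \frac{\sqrt{42}}{32} \approx -0.20252$)
$J{\left(K,C \right)} = - \frac{20}{7} - \frac{C}{14}$ ($J{\left(K,C \right)} = -3 + \frac{\left(C + C\right) - 4}{-80 + 52} = -3 + \frac{2 C - 4}{-28} = -3 + \left(-4 + 2 C\right) \left(- \frac{1}{28}\right) = -3 - \left(- \frac{1}{7} + \frac{C}{14}\right) = - \frac{20}{7} - \frac{C}{14}$)
$\left(u - 874\right) + J{\left(B,170 \right)} = \left(-14635 - 874\right) - 15 = -15509 - 15 = -15524$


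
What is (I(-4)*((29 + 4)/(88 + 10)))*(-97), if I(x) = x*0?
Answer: 0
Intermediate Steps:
I(x) = 0
(I(-4)*((29 + 4)/(88 + 10)))*(-97) = (0*((29 + 4)/(88 + 10)))*(-97) = (0*(33/98))*(-97) = 0*(-97) = 0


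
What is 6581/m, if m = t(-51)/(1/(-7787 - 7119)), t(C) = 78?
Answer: -6581/1162668 ≈ -0.0056603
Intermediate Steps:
m = -1162668 (m = 78/(1/(-7787 - 7119)) = 78/(1/(-14906)) = 78/(-1/14906) = 78*(-14906) = -1162668)
6581/m = 6581/(-1162668) = 6581*(-1/1162668) = -6581/1162668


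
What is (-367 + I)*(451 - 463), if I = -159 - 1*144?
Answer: 8040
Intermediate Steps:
I = -303 (I = -159 - 144 = -303)
(-367 + I)*(451 - 463) = (-367 - 303)*(451 - 463) = -670*(-12) = 8040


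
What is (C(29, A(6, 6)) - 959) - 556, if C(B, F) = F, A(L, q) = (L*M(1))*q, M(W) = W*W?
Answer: -1479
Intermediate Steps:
M(W) = W²
A(L, q) = L*q (A(L, q) = (L*1²)*q = (L*1)*q = L*q)
(C(29, A(6, 6)) - 959) - 556 = (6*6 - 959) - 556 = (36 - 959) - 556 = -923 - 556 = -1479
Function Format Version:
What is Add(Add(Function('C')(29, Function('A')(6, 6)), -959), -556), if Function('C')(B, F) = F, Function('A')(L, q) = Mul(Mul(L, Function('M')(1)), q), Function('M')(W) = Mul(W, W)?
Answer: -1479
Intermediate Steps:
Function('M')(W) = Pow(W, 2)
Function('A')(L, q) = Mul(L, q) (Function('A')(L, q) = Mul(Mul(L, Pow(1, 2)), q) = Mul(Mul(L, 1), q) = Mul(L, q))
Add(Add(Function('C')(29, Function('A')(6, 6)), -959), -556) = Add(Add(Mul(6, 6), -959), -556) = Add(Add(36, -959), -556) = Add(-923, -556) = -1479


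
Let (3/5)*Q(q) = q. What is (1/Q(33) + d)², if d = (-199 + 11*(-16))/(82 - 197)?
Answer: 17205904/1600225 ≈ 10.752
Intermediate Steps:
Q(q) = 5*q/3
d = 75/23 (d = (-199 - 176)/(-115) = -375*(-1/115) = 75/23 ≈ 3.2609)
(1/Q(33) + d)² = (1/((5/3)*33) + 75/23)² = (1/55 + 75/23)² = (4148/1265)² = 17205904/1600225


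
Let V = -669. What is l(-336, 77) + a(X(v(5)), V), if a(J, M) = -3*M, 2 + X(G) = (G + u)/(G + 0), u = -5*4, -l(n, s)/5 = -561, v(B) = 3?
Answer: 4812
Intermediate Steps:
l(n, s) = 2805 (l(n, s) = -5*(-561) = 2805)
u = -20
X(G) = -2 + (-20 + G)/G (X(G) = -2 + (G - 20)/(G + 0) = -2 + (-20 + G)/G)
l(-336, 77) + a(X(v(5)), V) = 2805 - 3*(-669) = 2805 + 2007 = 4812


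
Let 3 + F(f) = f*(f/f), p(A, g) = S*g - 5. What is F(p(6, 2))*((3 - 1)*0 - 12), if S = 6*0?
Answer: 96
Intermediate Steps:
S = 0
p(A, g) = -5 (p(A, g) = 0*g - 5 = 0 - 5 = -5)
F(f) = -3 + f (F(f) = -3 + f*(f/f) = -3 + f*1 = -3 + f)
F(p(6, 2))*((3 - 1)*0 - 12) = (-3 - 5)*((3 - 1)*0 - 12) = -8*(2*0 - 12) = -8*(0 - 12) = -8*(-12) = 96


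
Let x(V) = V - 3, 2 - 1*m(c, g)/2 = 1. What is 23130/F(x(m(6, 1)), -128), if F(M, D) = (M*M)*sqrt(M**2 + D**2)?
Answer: 4626*sqrt(16385)/3277 ≈ 180.70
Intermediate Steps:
m(c, g) = 2 (m(c, g) = 4 - 2*1 = 4 - 2 = 2)
x(V) = -3 + V
F(M, D) = M**2*sqrt(D**2 + M**2)
23130/F(x(m(6, 1)), -128) = 23130/(((-3 + 2)**2*sqrt((-128)**2 + (-3 + 2)**2))) = 23130/(((-1)**2*sqrt(16384 + (-1)**2))) = 23130/((1*sqrt(16384 + 1))) = 23130/((1*sqrt(16385))) = 23130/(sqrt(16385)) = 23130*(sqrt(16385)/16385) = 4626*sqrt(16385)/3277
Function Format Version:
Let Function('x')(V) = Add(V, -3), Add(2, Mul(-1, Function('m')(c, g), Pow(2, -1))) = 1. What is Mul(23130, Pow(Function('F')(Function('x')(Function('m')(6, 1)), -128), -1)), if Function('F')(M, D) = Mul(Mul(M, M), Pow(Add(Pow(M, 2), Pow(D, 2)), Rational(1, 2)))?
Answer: Mul(Rational(4626, 3277), Pow(16385, Rational(1, 2))) ≈ 180.70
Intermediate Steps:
Function('m')(c, g) = 2 (Function('m')(c, g) = Add(4, Mul(-2, 1)) = Add(4, -2) = 2)
Function('x')(V) = Add(-3, V)
Function('F')(M, D) = Mul(Pow(M, 2), Pow(Add(Pow(D, 2), Pow(M, 2)), Rational(1, 2)))
Mul(23130, Pow(Function('F')(Function('x')(Function('m')(6, 1)), -128), -1)) = Mul(23130, Pow(Mul(Pow(Add(-3, 2), 2), Pow(Add(Pow(-128, 2), Pow(Add(-3, 2), 2)), Rational(1, 2))), -1)) = Mul(23130, Pow(Mul(Pow(-1, 2), Pow(Add(16384, Pow(-1, 2)), Rational(1, 2))), -1)) = Mul(23130, Pow(Mul(1, Pow(Add(16384, 1), Rational(1, 2))), -1)) = Mul(23130, Pow(Mul(1, Pow(16385, Rational(1, 2))), -1)) = Mul(23130, Pow(Pow(16385, Rational(1, 2)), -1)) = Mul(23130, Mul(Rational(1, 16385), Pow(16385, Rational(1, 2)))) = Mul(Rational(4626, 3277), Pow(16385, Rational(1, 2)))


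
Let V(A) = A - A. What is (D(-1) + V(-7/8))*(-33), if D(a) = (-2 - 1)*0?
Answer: 0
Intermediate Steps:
V(A) = 0
D(a) = 0 (D(a) = -3*0 = 0)
(D(-1) + V(-7/8))*(-33) = (0 + 0)*(-33) = 0*(-33) = 0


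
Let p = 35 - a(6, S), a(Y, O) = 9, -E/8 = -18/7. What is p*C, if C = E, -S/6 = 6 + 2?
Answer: 3744/7 ≈ 534.86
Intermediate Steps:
E = 144/7 (E = -(-144)/7 = -8*(-18/7) = 144/7 ≈ 20.571)
S = -48 (S = -6*(6 + 2) = -6*8 = -48)
p = 26 (p = 35 - 1*9 = 35 - 9 = 26)
C = 144/7 ≈ 20.571
p*C = 26*(144/7) = 3744/7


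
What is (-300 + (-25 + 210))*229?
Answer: -26335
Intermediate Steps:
(-300 + (-25 + 210))*229 = (-300 + 185)*229 = -115*229 = -26335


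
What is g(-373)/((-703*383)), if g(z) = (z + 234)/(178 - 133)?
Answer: 139/12116205 ≈ 1.1472e-5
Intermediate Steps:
g(z) = 26/5 + z/45 (g(z) = (234 + z)/45 = (234 + z)*(1/45) = 26/5 + z/45)
g(-373)/((-703*383)) = (26/5 + (1/45)*(-373))/((-703*383)) = (26/5 - 373/45)/(-269249) = -139/45*(-1/269249) = 139/12116205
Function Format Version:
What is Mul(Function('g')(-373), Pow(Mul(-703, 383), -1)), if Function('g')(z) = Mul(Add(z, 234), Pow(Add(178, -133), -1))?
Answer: Rational(139, 12116205) ≈ 1.1472e-5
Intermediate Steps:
Function('g')(z) = Add(Rational(26, 5), Mul(Rational(1, 45), z)) (Function('g')(z) = Mul(Add(234, z), Pow(45, -1)) = Mul(Add(234, z), Rational(1, 45)) = Add(Rational(26, 5), Mul(Rational(1, 45), z)))
Mul(Function('g')(-373), Pow(Mul(-703, 383), -1)) = Mul(Add(Rational(26, 5), Mul(Rational(1, 45), -373)), Pow(Mul(-703, 383), -1)) = Mul(Add(Rational(26, 5), Rational(-373, 45)), Pow(-269249, -1)) = Mul(Rational(-139, 45), Rational(-1, 269249)) = Rational(139, 12116205)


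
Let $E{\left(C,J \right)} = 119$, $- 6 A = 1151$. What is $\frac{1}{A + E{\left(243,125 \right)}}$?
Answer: $- \frac{6}{437} \approx -0.01373$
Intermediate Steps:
$A = - \frac{1151}{6}$ ($A = \left(- \frac{1}{6}\right) 1151 = - \frac{1151}{6} \approx -191.83$)
$\frac{1}{A + E{\left(243,125 \right)}} = \frac{1}{- \frac{1151}{6} + 119} = \frac{1}{- \frac{437}{6}} = - \frac{6}{437}$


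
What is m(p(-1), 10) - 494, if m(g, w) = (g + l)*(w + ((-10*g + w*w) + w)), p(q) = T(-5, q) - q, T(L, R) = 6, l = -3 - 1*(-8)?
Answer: 106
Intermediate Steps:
l = 5 (l = -3 + 8 = 5)
p(q) = 6 - q
m(g, w) = (5 + g)*(w² - 10*g + 2*w) (m(g, w) = (g + 5)*(w + ((-10*g + w*w) + w)) = (5 + g)*(w + ((-10*g + w²) + w)) = (5 + g)*(w + ((w² - 10*g) + w)) = (5 + g)*(w + (w + w² - 10*g)) = (5 + g)*(w² - 10*g + 2*w))
m(p(-1), 10) - 494 = (-50*(6 - 1*(-1)) - 10*(6 - 1*(-1))² + 5*10² + 10*10 + (6 - 1*(-1))*10² + 2*(6 - 1*(-1))*10) - 494 = (-50*(6 + 1) - 10*(6 + 1)² + 5*100 + 100 + (6 + 1)*100 + 2*(6 + 1)*10) - 494 = (-50*7 - 10*7² + 500 + 100 + 7*100 + 2*7*10) - 494 = (-350 - 10*49 + 500 + 100 + 700 + 140) - 494 = (-350 - 490 + 500 + 100 + 700 + 140) - 494 = 600 - 494 = 106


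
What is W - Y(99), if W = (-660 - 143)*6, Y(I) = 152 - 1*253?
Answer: -4717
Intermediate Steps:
Y(I) = -101 (Y(I) = 152 - 253 = -101)
W = -4818 (W = -803*6 = -4818)
W - Y(99) = -4818 - 1*(-101) = -4818 + 101 = -4717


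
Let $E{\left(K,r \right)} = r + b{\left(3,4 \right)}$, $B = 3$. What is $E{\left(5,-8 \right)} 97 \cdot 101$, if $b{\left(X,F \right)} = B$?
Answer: $-48985$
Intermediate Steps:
$b{\left(X,F \right)} = 3$
$E{\left(K,r \right)} = 3 + r$ ($E{\left(K,r \right)} = r + 3 = 3 + r$)
$E{\left(5,-8 \right)} 97 \cdot 101 = \left(3 - 8\right) 97 \cdot 101 = \left(-5\right) 97 \cdot 101 = \left(-485\right) 101 = -48985$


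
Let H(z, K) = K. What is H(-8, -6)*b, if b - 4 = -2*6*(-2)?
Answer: -168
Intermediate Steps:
b = 28 (b = 4 - 2*6*(-2) = 4 - 12*(-2) = 4 + 24 = 28)
H(-8, -6)*b = -6*28 = -168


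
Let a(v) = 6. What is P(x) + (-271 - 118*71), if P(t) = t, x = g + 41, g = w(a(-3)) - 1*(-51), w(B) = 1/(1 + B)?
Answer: -59898/7 ≈ -8556.9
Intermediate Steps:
g = 358/7 (g = 1/(1 + 6) - 1*(-51) = 1/7 + 51 = ⅐ + 51 = 358/7 ≈ 51.143)
x = 645/7 (x = 358/7 + 41 = 645/7 ≈ 92.143)
P(x) + (-271 - 118*71) = 645/7 + (-271 - 118*71) = 645/7 + (-271 - 8378) = 645/7 - 8649 = -59898/7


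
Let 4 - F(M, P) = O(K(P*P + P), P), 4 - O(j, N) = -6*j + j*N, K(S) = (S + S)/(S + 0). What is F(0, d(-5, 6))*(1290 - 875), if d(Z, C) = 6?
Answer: 0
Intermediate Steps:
K(S) = 2 (K(S) = (2*S)/S = 2)
O(j, N) = 4 + 6*j - N*j (O(j, N) = 4 - (-6*j + j*N) = 4 - (-6*j + N*j) = 4 + (6*j - N*j) = 4 + 6*j - N*j)
F(M, P) = -12 + 2*P (F(M, P) = 4 - (4 + 6*2 - 1*P*2) = 4 - (4 + 12 - 2*P) = 4 - (16 - 2*P) = 4 + (-16 + 2*P) = -12 + 2*P)
F(0, d(-5, 6))*(1290 - 875) = (-12 + 2*6)*(1290 - 875) = (-12 + 12)*415 = 0*415 = 0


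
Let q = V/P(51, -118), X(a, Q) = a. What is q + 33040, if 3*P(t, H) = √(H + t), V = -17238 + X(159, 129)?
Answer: 33040 + 51237*I*√67/67 ≈ 33040.0 + 6259.6*I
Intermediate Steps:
V = -17079 (V = -17238 + 159 = -17079)
P(t, H) = √(H + t)/3
q = 51237*I*√67/67 (q = -17079*3/√(-118 + 51) = -17079*(-3*I*√67/67) = -(-51237)*I*√67/67 = 51237*I*√67/67 ≈ 6259.6*I)
q + 33040 = 51237*I*√67/67 + 33040 = 33040 + 51237*I*√67/67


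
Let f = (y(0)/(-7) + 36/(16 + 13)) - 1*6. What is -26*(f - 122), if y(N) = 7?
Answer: 96330/29 ≈ 3321.7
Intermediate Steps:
f = -167/29 (f = (7/(-7) + 36/(16 + 13)) - 1*6 = (7*(-⅐) + 36/29) - 6 = (-1 + 36*(1/29)) - 6 = (-1 + 36/29) - 6 = 7/29 - 6 = -167/29 ≈ -5.7586)
-26*(f - 122) = -26*(-167/29 - 122) = -26*(-3705/29) = 96330/29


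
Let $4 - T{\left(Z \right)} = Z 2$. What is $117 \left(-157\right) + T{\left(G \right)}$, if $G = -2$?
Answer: $-18361$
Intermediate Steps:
$T{\left(Z \right)} = 4 - 2 Z$ ($T{\left(Z \right)} = 4 - Z 2 = 4 - 2 Z$)
$117 \left(-157\right) + T{\left(G \right)} = 117 \left(-157\right) + \left(4 - -4\right) = -18369 + \left(4 + 4\right) = -18369 + 8 = -18361$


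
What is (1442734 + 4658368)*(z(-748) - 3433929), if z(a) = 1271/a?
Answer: -7835584784819813/374 ≈ -2.0951e+13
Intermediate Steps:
(1442734 + 4658368)*(z(-748) - 3433929) = (1442734 + 4658368)*(1271/(-748) - 3433929) = 6101102*(1271*(-1/748) - 3433929) = 6101102*(-1271/748 - 3433929) = 6101102*(-2568580163/748) = -7835584784819813/374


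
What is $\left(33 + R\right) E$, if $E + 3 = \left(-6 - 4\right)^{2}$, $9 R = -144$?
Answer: $1649$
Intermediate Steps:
$R = -16$ ($R = \frac{1}{9} \left(-144\right) = -16$)
$E = 97$ ($E = -3 + \left(-6 - 4\right)^{2} = -3 + \left(-10\right)^{2} = -3 + 100 = 97$)
$\left(33 + R\right) E = \left(33 - 16\right) 97 = 17 \cdot 97 = 1649$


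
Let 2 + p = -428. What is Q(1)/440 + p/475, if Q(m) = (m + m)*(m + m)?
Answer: -1873/2090 ≈ -0.89617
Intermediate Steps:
p = -430 (p = -2 - 428 = -430)
Q(m) = 4*m² (Q(m) = (2*m)*(2*m) = 4*m²)
Q(1)/440 + p/475 = (4*1²)/440 - 430/475 = (4*1)*(1/440) - 430*1/475 = 4*(1/440) - 86/95 = 1/110 - 86/95 = -1873/2090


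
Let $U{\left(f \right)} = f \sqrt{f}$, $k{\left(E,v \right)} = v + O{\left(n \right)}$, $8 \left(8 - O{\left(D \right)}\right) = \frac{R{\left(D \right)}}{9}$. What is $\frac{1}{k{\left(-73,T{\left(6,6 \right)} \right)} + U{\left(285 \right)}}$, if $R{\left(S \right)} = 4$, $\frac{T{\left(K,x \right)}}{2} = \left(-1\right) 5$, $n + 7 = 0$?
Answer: $\frac{666}{7500315131} + \frac{92340 \sqrt{285}}{7500315131} \approx 0.00020793$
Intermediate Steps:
$n = -7$ ($n = -7 + 0 = -7$)
$T{\left(K,x \right)} = -10$ ($T{\left(K,x \right)} = 2 \left(\left(-1\right) 5\right) = 2 \left(-5\right) = -10$)
$O{\left(D \right)} = \frac{143}{18}$ ($O{\left(D \right)} = 8 - \frac{4 \cdot \frac{1}{9}}{8} = 8 - \frac{1}{18} = \frac{143}{18}$)
$k{\left(E,v \right)} = \frac{143}{18} + v$ ($k{\left(E,v \right)} = v + \frac{143}{18} = \frac{143}{18} + v$)
$U{\left(f \right)} = f^{\frac{3}{2}}$
$\frac{1}{k{\left(-73,T{\left(6,6 \right)} \right)} + U{\left(285 \right)}} = \frac{1}{\left(\frac{143}{18} - 10\right) + 285^{\frac{3}{2}}} = \frac{1}{- \frac{37}{18} + 285 \sqrt{285}}$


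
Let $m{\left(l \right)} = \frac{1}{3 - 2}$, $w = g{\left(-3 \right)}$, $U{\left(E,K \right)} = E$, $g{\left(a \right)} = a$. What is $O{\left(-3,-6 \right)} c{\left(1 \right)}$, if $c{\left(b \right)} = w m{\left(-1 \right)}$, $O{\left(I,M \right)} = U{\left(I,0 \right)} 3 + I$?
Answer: $36$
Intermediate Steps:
$w = -3$
$m{\left(l \right)} = 1$ ($m{\left(l \right)} = 1^{-1} = 1$)
$O{\left(I,M \right)} = 4 I$ ($O{\left(I,M \right)} = I 3 + I = 3 I + I = 4 I$)
$c{\left(b \right)} = -3$ ($c{\left(b \right)} = \left(-3\right) 1 = -3$)
$O{\left(-3,-6 \right)} c{\left(1 \right)} = 4 \left(-3\right) \left(-3\right) = \left(-12\right) \left(-3\right) = 36$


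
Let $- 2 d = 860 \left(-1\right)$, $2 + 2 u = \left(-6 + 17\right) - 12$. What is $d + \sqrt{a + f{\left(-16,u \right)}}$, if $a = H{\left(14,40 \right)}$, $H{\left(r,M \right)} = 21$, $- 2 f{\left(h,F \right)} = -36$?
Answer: $430 + \sqrt{39} \approx 436.25$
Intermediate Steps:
$u = - \frac{3}{2}$ ($u = -1 + \frac{\left(-6 + 17\right) - 12}{2} = -1 + \frac{11 - 12}{2} = -1 + \frac{1}{2} \left(-1\right) = -1 - \frac{1}{2} = - \frac{3}{2} \approx -1.5$)
$f{\left(h,F \right)} = 18$ ($f{\left(h,F \right)} = \left(- \frac{1}{2}\right) \left(-36\right) = 18$)
$a = 21$
$d = 430$ ($d = - \frac{860 \left(-1\right)}{2} = \left(- \frac{1}{2}\right) \left(-860\right) = 430$)
$d + \sqrt{a + f{\left(-16,u \right)}} = 430 + \sqrt{21 + 18} = 430 + \sqrt{39}$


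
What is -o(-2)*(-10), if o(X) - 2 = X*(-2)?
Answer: 60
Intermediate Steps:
o(X) = 2 - 2*X (o(X) = 2 + X*(-2) = 2 - 2*X)
-o(-2)*(-10) = -(2 - 2*(-2))*(-10) = -(2 + 4)*(-10) = -1*6*(-10) = -6*(-10) = 60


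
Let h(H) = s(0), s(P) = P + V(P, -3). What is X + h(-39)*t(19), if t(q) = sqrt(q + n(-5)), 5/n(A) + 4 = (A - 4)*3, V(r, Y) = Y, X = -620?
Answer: -620 - 6*sqrt(4526)/31 ≈ -633.02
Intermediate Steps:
n(A) = 5/(-16 + 3*A) (n(A) = 5/(-4 + (A - 4)*3) = 5/(-4 + (-4 + A)*3) = 5/(-4 + (-12 + 3*A)) = 5/(-16 + 3*A))
s(P) = -3 + P (s(P) = P - 3 = -3 + P)
t(q) = sqrt(-5/31 + q) (t(q) = sqrt(q + 5/(-16 + 3*(-5))) = sqrt(q + 5/(-16 - 15)) = sqrt(q + 5/(-31)) = sqrt(q + 5*(-1/31)) = sqrt(q - 5/31) = sqrt(-5/31 + q))
h(H) = -3 (h(H) = -3 + 0 = -3)
X + h(-39)*t(19) = -620 - 3*sqrt(-155 + 961*19)/31 = -620 - 3*sqrt(-155 + 18259)/31 = -620 - 3*sqrt(18104)/31 = -620 - 3*2*sqrt(4526)/31 = -620 - 6*sqrt(4526)/31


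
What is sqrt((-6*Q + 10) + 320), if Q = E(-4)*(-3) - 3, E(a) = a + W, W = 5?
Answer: sqrt(366) ≈ 19.131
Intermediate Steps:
E(a) = 5 + a (E(a) = a + 5 = 5 + a)
Q = -6 (Q = (5 - 4)*(-3) - 3 = 1*(-3) - 3 = -3 - 3 = -6)
sqrt((-6*Q + 10) + 320) = sqrt((-6*(-6) + 10) + 320) = sqrt((36 + 10) + 320) = sqrt(46 + 320) = sqrt(366)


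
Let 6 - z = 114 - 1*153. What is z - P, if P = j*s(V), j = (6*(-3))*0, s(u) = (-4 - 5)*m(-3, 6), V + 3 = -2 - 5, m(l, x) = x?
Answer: 45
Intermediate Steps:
V = -10 (V = -3 + (-2 - 5) = -3 - 7 = -10)
z = 45 (z = 6 - (114 - 1*153) = 6 - (114 - 153) = 6 - 1*(-39) = 6 + 39 = 45)
s(u) = -54 (s(u) = (-4 - 5)*6 = -9*6 = -54)
j = 0 (j = -18*0 = 0)
P = 0 (P = 0*(-54) = 0)
z - P = 45 - 1*0 = 45 + 0 = 45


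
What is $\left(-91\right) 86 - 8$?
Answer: $-7834$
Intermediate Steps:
$\left(-91\right) 86 - 8 = -7826 - 8 = -7834$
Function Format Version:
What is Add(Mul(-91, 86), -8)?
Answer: -7834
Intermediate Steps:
Add(Mul(-91, 86), -8) = Add(-7826, -8) = -7834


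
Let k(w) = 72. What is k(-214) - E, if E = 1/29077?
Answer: 2093543/29077 ≈ 72.000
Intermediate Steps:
E = 1/29077 ≈ 3.4391e-5
k(-214) - E = 72 - 1*1/29077 = 72 - 1/29077 = 2093543/29077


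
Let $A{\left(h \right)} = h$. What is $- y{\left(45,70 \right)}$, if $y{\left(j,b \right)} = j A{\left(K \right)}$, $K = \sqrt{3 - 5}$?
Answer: $- 45 i \sqrt{2} \approx - 63.64 i$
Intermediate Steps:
$K = i \sqrt{2}$ ($K = \sqrt{-2} = i \sqrt{2} \approx 1.4142 i$)
$y{\left(j,b \right)} = i j \sqrt{2}$ ($y{\left(j,b \right)} = j i \sqrt{2} = i j \sqrt{2}$)
$- y{\left(45,70 \right)} = - i 45 \sqrt{2} = - 45 i \sqrt{2}$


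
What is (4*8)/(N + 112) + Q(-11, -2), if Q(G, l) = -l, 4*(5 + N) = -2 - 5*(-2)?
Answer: 250/109 ≈ 2.2936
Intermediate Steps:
N = -3 (N = -5 + (-2 - 5*(-2))/4 = -5 + (-2 + 10)/4 = -5 + (¼)*8 = -5 + 2 = -3)
(4*8)/(N + 112) + Q(-11, -2) = (4*8)/(-3 + 112) - 1*(-2) = 32/109 + 2 = 250/109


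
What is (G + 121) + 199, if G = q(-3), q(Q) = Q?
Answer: 317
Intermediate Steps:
G = -3
(G + 121) + 199 = (-3 + 121) + 199 = 118 + 199 = 317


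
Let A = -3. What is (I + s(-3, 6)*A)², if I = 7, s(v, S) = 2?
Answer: 1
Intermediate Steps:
(I + s(-3, 6)*A)² = (7 + 2*(-3))² = (7 - 6)² = 1² = 1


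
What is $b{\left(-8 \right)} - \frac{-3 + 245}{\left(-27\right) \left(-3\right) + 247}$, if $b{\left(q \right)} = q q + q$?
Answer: $\frac{9063}{164} \approx 55.262$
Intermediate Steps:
$b{\left(q \right)} = q + q^{2}$ ($b{\left(q \right)} = q^{2} + q = q + q^{2}$)
$b{\left(-8 \right)} - \frac{-3 + 245}{\left(-27\right) \left(-3\right) + 247} = - 8 \left(1 - 8\right) - \frac{-3 + 245}{\left(-27\right) \left(-3\right) + 247} = \left(-8\right) \left(-7\right) - \frac{242}{81 + 247} = 56 - \frac{242}{328} = 56 - 242 \cdot \frac{1}{328} = 56 - \frac{121}{164} = \frac{9063}{164}$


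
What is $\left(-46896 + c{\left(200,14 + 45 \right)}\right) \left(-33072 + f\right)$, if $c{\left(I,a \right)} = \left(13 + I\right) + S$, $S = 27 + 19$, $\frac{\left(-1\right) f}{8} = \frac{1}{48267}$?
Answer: $\frac{74446001001784}{48267} \approx 1.5424 \cdot 10^{9}$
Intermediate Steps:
$f = - \frac{8}{48267} \approx -0.00016574$
$S = 46$
$c{\left(I,a \right)} = 59 + I$ ($c{\left(I,a \right)} = \left(13 + I\right) + 46 = 59 + I$)
$\left(-46896 + c{\left(200,14 + 45 \right)}\right) \left(-33072 + f\right) = \left(-46896 + \left(59 + 200\right)\right) \left(-33072 - \frac{8}{48267}\right) = \left(-46896 + 259\right) \left(- \frac{1596286232}{48267}\right) = \left(-46637\right) \left(- \frac{1596286232}{48267}\right) = \frac{74446001001784}{48267}$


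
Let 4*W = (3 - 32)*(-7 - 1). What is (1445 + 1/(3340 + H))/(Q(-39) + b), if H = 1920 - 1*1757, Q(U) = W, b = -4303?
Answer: -5061836/14870235 ≈ -0.34040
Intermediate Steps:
W = 58 (W = ((3 - 32)*(-7 - 1))/4 = (-29*(-8))/4 = (¼)*232 = 58)
Q(U) = 58
H = 163 (H = 1920 - 1757 = 163)
(1445 + 1/(3340 + H))/(Q(-39) + b) = (1445 + 1/(3340 + 163))/(58 - 4303) = (1445 + 1/3503)/(-4245) = (1445 + 1/3503)*(-1/4245) = (5061836/3503)*(-1/4245) = -5061836/14870235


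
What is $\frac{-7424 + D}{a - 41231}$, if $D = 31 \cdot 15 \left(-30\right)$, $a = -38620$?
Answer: $\frac{21374}{79851} \approx 0.26767$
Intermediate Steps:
$D = -13950$ ($D = 465 \left(-30\right) = -13950$)
$\frac{-7424 + D}{a - 41231} = \frac{-7424 - 13950}{-38620 - 41231} = - \frac{21374}{-79851} = \left(-21374\right) \left(- \frac{1}{79851}\right) = \frac{21374}{79851}$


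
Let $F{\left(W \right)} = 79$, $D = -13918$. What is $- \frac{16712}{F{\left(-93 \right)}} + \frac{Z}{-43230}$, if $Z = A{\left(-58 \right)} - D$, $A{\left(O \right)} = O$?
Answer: $- \frac{2192590}{10349} \approx -211.86$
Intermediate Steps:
$Z = 13860$ ($Z = -58 - -13918 = -58 + 13918 = 13860$)
$- \frac{16712}{F{\left(-93 \right)}} + \frac{Z}{-43230} = - \frac{16712}{79} + \frac{13860}{-43230} = \left(-16712\right) \frac{1}{79} + 13860 \left(- \frac{1}{43230}\right) = - \frac{16712}{79} - \frac{42}{131} = - \frac{2192590}{10349}$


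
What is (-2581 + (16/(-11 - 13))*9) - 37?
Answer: -2624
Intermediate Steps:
(-2581 + (16/(-11 - 13))*9) - 37 = (-2581 + (16/(-24))*9) - 37 = (-2581 - 1/24*16*9) - 37 = (-2581 - ⅔*9) - 37 = (-2581 - 6) - 37 = -2587 - 37 = -2624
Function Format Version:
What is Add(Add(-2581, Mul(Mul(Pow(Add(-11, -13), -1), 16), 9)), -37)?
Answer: -2624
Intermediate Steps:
Add(Add(-2581, Mul(Mul(Pow(Add(-11, -13), -1), 16), 9)), -37) = Add(Add(-2581, Mul(Mul(Pow(-24, -1), 16), 9)), -37) = Add(Add(-2581, Mul(Mul(Rational(-1, 24), 16), 9)), -37) = Add(Add(-2581, Mul(Rational(-2, 3), 9)), -37) = Add(Add(-2581, -6), -37) = Add(-2587, -37) = -2624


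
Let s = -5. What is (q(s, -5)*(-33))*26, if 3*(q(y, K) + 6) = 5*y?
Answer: 12298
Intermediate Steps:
q(y, K) = -6 + 5*y/3 (q(y, K) = -6 + (5*y)/3 = -6 + 5*y/3)
(q(s, -5)*(-33))*26 = ((-6 + (5/3)*(-5))*(-33))*26 = ((-6 - 25/3)*(-33))*26 = -43/3*(-33)*26 = 473*26 = 12298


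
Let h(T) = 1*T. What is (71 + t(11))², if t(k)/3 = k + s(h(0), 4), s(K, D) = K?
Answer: 10816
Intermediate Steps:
h(T) = T
t(k) = 3*k (t(k) = 3*(k + 0) = 3*k)
(71 + t(11))² = (71 + 3*11)² = (71 + 33)² = 104² = 10816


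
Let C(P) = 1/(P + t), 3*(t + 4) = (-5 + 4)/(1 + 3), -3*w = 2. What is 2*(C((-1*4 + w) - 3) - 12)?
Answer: -1136/47 ≈ -24.170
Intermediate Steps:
w = -⅔ (w = -⅓*2 = -⅔ ≈ -0.66667)
t = -49/12 (t = -4 + ((-5 + 4)/(1 + 3))/3 = -4 + (-1/4)/3 = -4 + (-1*¼)/3 = -4 + (⅓)*(-¼) = -4 - 1/12 = -49/12 ≈ -4.0833)
C(P) = 1/(-49/12 + P) (C(P) = 1/(P - 49/12) = 1/(-49/12 + P))
2*(C((-1*4 + w) - 3) - 12) = 2*(12/(-49 + 12*((-1*4 - ⅔) - 3)) - 12) = 2*(12/(-49 + 12*((-4 - ⅔) - 3)) - 12) = 2*(12/(-49 + 12*(-14/3 - 3)) - 12) = 2*(12/(-49 + 12*(-23/3)) - 12) = 2*(12/(-49 - 92) - 12) = 2*(12/(-141) - 12) = 2*(12*(-1/141) - 12) = 2*(-4/47 - 12) = 2*(-568/47) = -1136/47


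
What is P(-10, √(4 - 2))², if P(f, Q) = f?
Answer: 100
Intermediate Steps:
P(-10, √(4 - 2))² = (-10)² = 100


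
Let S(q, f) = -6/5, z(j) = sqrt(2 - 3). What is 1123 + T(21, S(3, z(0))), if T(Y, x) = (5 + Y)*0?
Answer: 1123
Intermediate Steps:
z(j) = I (z(j) = sqrt(-1) = I)
S(q, f) = -6/5 (S(q, f) = -6*1/5 = -6/5)
T(Y, x) = 0
1123 + T(21, S(3, z(0))) = 1123 + 0 = 1123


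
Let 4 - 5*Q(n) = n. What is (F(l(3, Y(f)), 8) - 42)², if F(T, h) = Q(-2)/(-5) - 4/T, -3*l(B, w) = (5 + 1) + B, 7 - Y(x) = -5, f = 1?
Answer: 9412624/5625 ≈ 1673.4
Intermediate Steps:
Y(x) = 12 (Y(x) = 7 - 1*(-5) = 7 + 5 = 12)
Q(n) = ⅘ - n/5
l(B, w) = -2 - B/3 (l(B, w) = -((5 + 1) + B)/3 = -(6 + B)/3 = -2 - B/3)
F(T, h) = -6/25 - 4/T (F(T, h) = (⅘ - ⅕*(-2))/(-5) - 4/T = (⅘ + ⅖)*(-⅕) - 4/T = (6/5)*(-⅕) - 4/T = -6/25 - 4/T)
(F(l(3, Y(f)), 8) - 42)² = ((-6/25 - 4/(-2 - ⅓*3)) - 42)² = ((-6/25 - 4/(-2 - 1)) - 42)² = ((-6/25 - 4/(-3)) - 42)² = ((-6/25 - 4*(-⅓)) - 42)² = ((-6/25 + 4/3) - 42)² = (82/75 - 42)² = (-3068/75)² = 9412624/5625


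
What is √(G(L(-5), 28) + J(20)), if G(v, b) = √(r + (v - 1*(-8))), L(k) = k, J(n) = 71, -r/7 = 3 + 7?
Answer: √(71 + I*√67) ≈ 8.4401 + 0.48491*I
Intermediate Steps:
r = -70 (r = -7*(3 + 7) = -7*10 = -70)
G(v, b) = √(-62 + v) (G(v, b) = √(-70 + (v - 1*(-8))) = √(-70 + (v + 8)) = √(-70 + (8 + v)) = √(-62 + v))
√(G(L(-5), 28) + J(20)) = √(√(-62 - 5) + 71) = √(√(-67) + 71) = √(I*√67 + 71) = √(71 + I*√67)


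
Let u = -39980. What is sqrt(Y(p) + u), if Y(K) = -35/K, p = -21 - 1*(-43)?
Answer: I*sqrt(19351090)/22 ≈ 199.95*I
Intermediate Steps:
p = 22 (p = -21 + 43 = 22)
sqrt(Y(p) + u) = sqrt(-35/22 - 39980) = sqrt(-879595/22) = I*sqrt(19351090)/22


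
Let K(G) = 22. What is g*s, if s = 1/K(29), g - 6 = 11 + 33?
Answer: 25/11 ≈ 2.2727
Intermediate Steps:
g = 50 (g = 6 + (11 + 33) = 6 + 44 = 50)
s = 1/22 ≈ 0.045455
g*s = 50*(1/22) = 25/11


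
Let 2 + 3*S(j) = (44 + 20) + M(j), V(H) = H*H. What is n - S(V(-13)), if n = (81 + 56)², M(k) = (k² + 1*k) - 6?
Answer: 27521/3 ≈ 9173.7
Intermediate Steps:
V(H) = H²
M(k) = -6 + k + k² (M(k) = (k² + k) - 6 = (k + k²) - 6 = -6 + k + k²)
n = 18769 (n = 137² = 18769)
S(j) = 56/3 + j/3 + j²/3 (S(j) = -⅔ + ((44 + 20) + (-6 + j + j²))/3 = -⅔ + (64 + (-6 + j + j²))/3 = -⅔ + (58 + j + j²)/3 = -⅔ + (58/3 + j/3 + j²/3) = 56/3 + j/3 + j²/3)
n - S(V(-13)) = 18769 - (56/3 + (⅓)*(-13)² + ((-13)²)²/3) = 18769 - (56/3 + (⅓)*169 + (⅓)*169²) = 18769 - (56/3 + 169/3 + (⅓)*28561) = 18769 - (56/3 + 169/3 + 28561/3) = 18769 - 1*28786/3 = 18769 - 28786/3 = 27521/3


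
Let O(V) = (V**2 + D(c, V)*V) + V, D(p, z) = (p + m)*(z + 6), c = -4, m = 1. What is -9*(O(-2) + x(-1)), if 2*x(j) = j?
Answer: -459/2 ≈ -229.50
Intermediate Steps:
D(p, z) = (1 + p)*(6 + z) (D(p, z) = (p + 1)*(z + 6) = (1 + p)*(6 + z))
x(j) = j/2
O(V) = V + V**2 + V*(-18 - 3*V) (O(V) = (V**2 + (6 + V + 6*(-4) - 4*V)*V) + V = (V**2 + (6 + V - 24 - 4*V)*V) + V = (V**2 + (-18 - 3*V)*V) + V = (V**2 + V*(-18 - 3*V)) + V = V + V**2 + V*(-18 - 3*V))
-9*(O(-2) + x(-1)) = -9*(-1*(-2)*(17 + 2*(-2)) + (1/2)*(-1)) = -9*(-1*(-2)*(17 - 4) - 1/2) = -9*(-1*(-2)*13 - 1/2) = -9*(26 - 1/2) = -9*51/2 = -459/2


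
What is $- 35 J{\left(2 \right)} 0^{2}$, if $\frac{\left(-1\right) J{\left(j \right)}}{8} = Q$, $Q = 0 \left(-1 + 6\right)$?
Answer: $0$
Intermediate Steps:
$Q = 0$ ($Q = 0 \cdot 5 = 0$)
$J{\left(j \right)} = 0$ ($J{\left(j \right)} = \left(-8\right) 0 = 0$)
$- 35 J{\left(2 \right)} 0^{2} = \left(-35\right) 0 \cdot 0^{2} = 0 \cdot 0 = 0$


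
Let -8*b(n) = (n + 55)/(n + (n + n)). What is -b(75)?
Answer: 13/180 ≈ 0.072222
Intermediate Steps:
b(n) = -(55 + n)/(24*n) (b(n) = -(n + 55)/(8*(n + (n + n))) = -(55 + n)/(8*(n + 2*n)) = -(55 + n)/(8*(3*n)) = -(55 + n)*1/(3*n)/8 = -(55 + n)/(24*n))
-b(75) = -(-55 - 1*75)/(24*75) = -(-55 - 75)/(24*75) = -(-130)/(24*75) = -1*(-13/180) = 13/180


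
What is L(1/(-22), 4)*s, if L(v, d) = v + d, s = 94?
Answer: 4089/11 ≈ 371.73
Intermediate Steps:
L(v, d) = d + v
L(1/(-22), 4)*s = (4 + 1/(-22))*94 = (4 - 1/22)*94 = (87/22)*94 = 4089/11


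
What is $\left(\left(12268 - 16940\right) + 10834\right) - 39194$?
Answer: $-33032$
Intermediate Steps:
$\left(\left(12268 - 16940\right) + 10834\right) - 39194 = \left(-4672 + 10834\right) - 39194 = 6162 - 39194 = -33032$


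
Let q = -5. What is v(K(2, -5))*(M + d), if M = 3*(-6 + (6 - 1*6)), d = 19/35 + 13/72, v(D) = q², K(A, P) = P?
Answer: -217685/504 ≈ -431.91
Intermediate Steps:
v(D) = 25 (v(D) = (-5)² = 25)
d = 1823/2520 (d = 19*(1/35) + 13*(1/72) = 19/35 + 13/72 = 1823/2520 ≈ 0.72341)
M = -18 (M = 3*(-6 + (6 - 6)) = 3*(-6 + 0) = 3*(-6) = -18)
v(K(2, -5))*(M + d) = 25*(-18 + 1823/2520) = 25*(-43537/2520) = -217685/504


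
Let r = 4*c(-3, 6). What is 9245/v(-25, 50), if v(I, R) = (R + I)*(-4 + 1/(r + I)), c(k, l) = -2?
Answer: -61017/665 ≈ -91.755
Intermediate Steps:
r = -8 (r = 4*(-2) = -8)
v(I, R) = (-4 + 1/(-8 + I))*(I + R) (v(I, R) = (R + I)*(-4 + 1/(-8 + I)) = (I + R)*(-4 + 1/(-8 + I)) = (-4 + 1/(-8 + I))*(I + R))
9245/v(-25, 50) = 9245/(((-4*(-25)**2 + 33*(-25) + 33*50 - 4*(-25)*50)/(-8 - 25))) = 9245/(((-4*625 - 825 + 1650 + 5000)/(-33))) = 9245/((-(-2500 - 825 + 1650 + 5000)/33)) = 9245/((-1/33*3325)) = 9245/(-3325/33) = 9245*(-33/3325) = -61017/665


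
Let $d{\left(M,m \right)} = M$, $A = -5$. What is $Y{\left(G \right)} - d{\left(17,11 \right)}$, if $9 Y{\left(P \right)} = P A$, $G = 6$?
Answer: $- \frac{61}{3} \approx -20.333$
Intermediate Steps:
$Y{\left(P \right)} = - \frac{5 P}{9}$ ($Y{\left(P \right)} = \frac{P \left(-5\right)}{9} = \frac{\left(-5\right) P}{9} = - \frac{5 P}{9}$)
$Y{\left(G \right)} - d{\left(17,11 \right)} = \left(- \frac{5}{9}\right) 6 - 17 = - \frac{10}{3} - 17 = - \frac{61}{3}$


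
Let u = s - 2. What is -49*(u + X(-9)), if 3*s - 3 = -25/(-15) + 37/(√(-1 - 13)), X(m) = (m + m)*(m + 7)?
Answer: -15680/9 + 259*I*√14/6 ≈ -1742.2 + 161.51*I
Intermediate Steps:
X(m) = 2*m*(7 + m) (X(m) = (2*m)*(7 + m) = 2*m*(7 + m))
s = 14/9 - 37*I*√14/42 (s = 1 + (-25/(-15) + 37/(√(-1 - 13)))/3 = 1 + (-25*(-1/15) + 37/(√(-14)))/3 = 1 + (5/3 + 37/((I*√14)))/3 = 1 + (5/3 + 37*(-I*√14/14))/3 = 1 + (5/3 - 37*I*√14/14)/3 = 1 + (5/9 - 37*I*√14/42) = 14/9 - 37*I*√14/42 ≈ 1.5556 - 3.2962*I)
u = -4/9 - 37*I*√14/42 (u = (14/9 - 37*I*√14/42) - 2 = -4/9 - 37*I*√14/42 ≈ -0.44444 - 3.2962*I)
-49*(u + X(-9)) = -49*((-4/9 - 37*I*√14/42) + 2*(-9)*(7 - 9)) = -49*((-4/9 - 37*I*√14/42) + 2*(-9)*(-2)) = -49*((-4/9 - 37*I*√14/42) + 36) = -49*(320/9 - 37*I*√14/42) = -15680/9 + 259*I*√14/6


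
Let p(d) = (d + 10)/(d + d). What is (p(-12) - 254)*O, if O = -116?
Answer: 88363/3 ≈ 29454.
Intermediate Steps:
p(d) = (10 + d)/(2*d) (p(d) = (10 + d)/((2*d)) = (10 + d)*(1/(2*d)) = (10 + d)/(2*d))
(p(-12) - 254)*O = ((1/2)*(10 - 12)/(-12) - 254)*(-116) = ((1/2)*(-1/12)*(-2) - 254)*(-116) = (1/12 - 254)*(-116) = -3047/12*(-116) = 88363/3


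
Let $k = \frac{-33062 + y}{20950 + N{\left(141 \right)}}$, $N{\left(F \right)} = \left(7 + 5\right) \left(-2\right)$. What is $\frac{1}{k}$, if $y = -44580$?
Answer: $- \frac{10463}{38821} \approx -0.26952$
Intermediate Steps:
$N{\left(F \right)} = -24$ ($N{\left(F \right)} = 12 \left(-2\right) = -24$)
$k = - \frac{38821}{10463}$ ($k = \frac{-33062 - 44580}{20950 - 24} = - \frac{77642}{20926} = \left(-77642\right) \frac{1}{20926} = - \frac{38821}{10463} \approx -3.7103$)
$\frac{1}{k} = \frac{1}{- \frac{38821}{10463}} = - \frac{10463}{38821}$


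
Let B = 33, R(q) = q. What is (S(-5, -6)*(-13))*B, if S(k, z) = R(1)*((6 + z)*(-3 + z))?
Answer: 0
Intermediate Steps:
S(k, z) = (-3 + z)*(6 + z) (S(k, z) = 1*((6 + z)*(-3 + z)) = 1*((-3 + z)*(6 + z)) = (-3 + z)*(6 + z))
(S(-5, -6)*(-13))*B = ((-18 + (-6)**2 + 3*(-6))*(-13))*33 = ((-18 + 36 - 18)*(-13))*33 = (0*(-13))*33 = 0*33 = 0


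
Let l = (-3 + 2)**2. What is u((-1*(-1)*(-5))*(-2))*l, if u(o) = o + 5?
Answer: 15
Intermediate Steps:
u(o) = 5 + o
l = 1 (l = (-1)**2 = 1)
u((-1*(-1)*(-5))*(-2))*l = (5 + (-1*(-1)*(-5))*(-2))*1 = (5 + (1*(-5))*(-2))*1 = (5 - 5*(-2))*1 = (5 + 10)*1 = 15*1 = 15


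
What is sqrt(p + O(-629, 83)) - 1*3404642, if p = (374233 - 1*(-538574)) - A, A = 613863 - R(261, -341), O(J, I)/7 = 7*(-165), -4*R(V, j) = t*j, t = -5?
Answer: -3404642 + sqrt(1161731)/2 ≈ -3.4041e+6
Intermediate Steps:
R(V, j) = 5*j/4 (R(V, j) = -(-5)*j/4 = 5*j/4)
O(J, I) = -8085 (O(J, I) = 7*(7*(-165)) = 7*(-1155) = -8085)
A = 2457157/4 (A = 613863 - 5*(-341)/4 = 613863 - 1*(-1705/4) = 613863 + 1705/4 = 2457157/4 ≈ 6.1429e+5)
p = 1194071/4 (p = (374233 - 1*(-538574)) - 1*2457157/4 = (374233 + 538574) - 2457157/4 = 912807 - 2457157/4 = 1194071/4 ≈ 2.9852e+5)
sqrt(p + O(-629, 83)) - 1*3404642 = sqrt(1194071/4 - 8085) - 1*3404642 = sqrt(1161731/4) - 3404642 = sqrt(1161731)/2 - 3404642 = -3404642 + sqrt(1161731)/2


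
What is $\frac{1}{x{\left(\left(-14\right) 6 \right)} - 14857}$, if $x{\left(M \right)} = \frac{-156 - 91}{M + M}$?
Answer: $- \frac{168}{2495729} \approx -6.7315 \cdot 10^{-5}$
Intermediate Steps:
$x{\left(M \right)} = - \frac{247}{2 M}$
$\frac{1}{x{\left(\left(-14\right) 6 \right)} - 14857} = \frac{1}{- \frac{247}{2 \left(\left(-14\right) 6\right)} - 14857} = \frac{1}{- \frac{247}{2 \left(-84\right)} - 14857} = \frac{1}{\left(- \frac{247}{2}\right) \left(- \frac{1}{84}\right) - 14857} = \frac{1}{\frac{247}{168} - 14857} = \frac{1}{- \frac{2495729}{168}} = - \frac{168}{2495729}$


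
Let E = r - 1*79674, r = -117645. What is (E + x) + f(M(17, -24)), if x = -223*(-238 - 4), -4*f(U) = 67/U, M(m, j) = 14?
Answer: -8027835/56 ≈ -1.4335e+5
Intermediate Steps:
f(U) = -67/(4*U)
x = 53966 (x = -223*(-242) = 53966)
E = -197319 (E = -117645 - 1*79674 = -117645 - 79674 = -197319)
(E + x) + f(M(17, -24)) = (-197319 + 53966) - 67/4/14 = -143353 - 67/4*1/14 = -143353 - 67/56 = -8027835/56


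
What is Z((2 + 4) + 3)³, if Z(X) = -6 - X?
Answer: -3375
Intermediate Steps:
Z((2 + 4) + 3)³ = (-6 - ((2 + 4) + 3))³ = (-6 - (6 + 3))³ = (-6 - 1*9)³ = (-6 - 9)³ = (-15)³ = -3375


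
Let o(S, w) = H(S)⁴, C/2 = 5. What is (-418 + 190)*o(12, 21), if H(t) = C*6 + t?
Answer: -6127239168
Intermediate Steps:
C = 10 (C = 2*5 = 10)
H(t) = 60 + t (H(t) = 10*6 + t = 60 + t)
o(S, w) = (60 + S)⁴
(-418 + 190)*o(12, 21) = (-418 + 190)*(60 + 12)⁴ = -228*72⁴ = -228*26873856 = -6127239168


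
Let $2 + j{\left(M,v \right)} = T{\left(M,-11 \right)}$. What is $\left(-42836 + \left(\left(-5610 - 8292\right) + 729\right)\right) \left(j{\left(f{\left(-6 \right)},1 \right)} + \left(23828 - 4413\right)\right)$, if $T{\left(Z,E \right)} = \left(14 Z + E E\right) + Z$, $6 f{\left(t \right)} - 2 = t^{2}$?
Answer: $-1099400661$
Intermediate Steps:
$f{\left(t \right)} = \frac{1}{3} + \frac{t^{2}}{6}$
$T{\left(Z,E \right)} = E^{2} + 15 Z$ ($T{\left(Z,E \right)} = \left(14 Z + E^{2}\right) + Z = \left(E^{2} + 14 Z\right) + Z = E^{2} + 15 Z$)
$j{\left(M,v \right)} = 119 + 15 M$ ($j{\left(M,v \right)} = -2 + \left(\left(-11\right)^{2} + 15 M\right) = -2 + \left(121 + 15 M\right) = 119 + 15 M$)
$\left(-42836 + \left(\left(-5610 - 8292\right) + 729\right)\right) \left(j{\left(f{\left(-6 \right)},1 \right)} + \left(23828 - 4413\right)\right) = \left(-42836 + \left(\left(-5610 - 8292\right) + 729\right)\right) \left(\left(119 + 15 \left(\frac{1}{3} + \frac{\left(-6\right)^{2}}{6}\right)\right) + \left(23828 - 4413\right)\right) = \left(-42836 + \left(-13902 + 729\right)\right) \left(\left(119 + 15 \left(\frac{1}{3} + \frac{1}{6} \cdot 36\right)\right) + 19415\right) = \left(-42836 - 13173\right) \left(\left(119 + 15 \left(\frac{1}{3} + 6\right)\right) + 19415\right) = - 56009 \left(\left(119 + 15 \cdot \frac{19}{3}\right) + 19415\right) = - 56009 \left(\left(119 + 95\right) + 19415\right) = - 56009 \left(214 + 19415\right) = \left(-56009\right) 19629 = -1099400661$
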